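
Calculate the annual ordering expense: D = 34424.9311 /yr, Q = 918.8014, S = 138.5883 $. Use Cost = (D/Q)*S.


Number of orders = D/Q = 37.4672
Cost = 37.4672 * 138.5883 = 5192.5179

5192.5179 $/yr


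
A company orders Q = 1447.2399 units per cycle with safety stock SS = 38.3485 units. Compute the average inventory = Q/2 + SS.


Q/2 = 723.6200
Avg = 723.6200 + 38.3485 = 761.9685

761.9685 units


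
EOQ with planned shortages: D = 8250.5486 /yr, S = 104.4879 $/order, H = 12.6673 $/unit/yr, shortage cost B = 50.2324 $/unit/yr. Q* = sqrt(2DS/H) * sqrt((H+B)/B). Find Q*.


sqrt(2DS/H) = 368.9329
sqrt((H+B)/B) = 1.1190
Q* = 368.9329 * 1.1190 = 412.8380

412.8380 units


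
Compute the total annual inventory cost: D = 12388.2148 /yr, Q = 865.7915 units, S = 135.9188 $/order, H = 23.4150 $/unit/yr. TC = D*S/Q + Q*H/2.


Ordering cost = D*S/Q = 1944.8000
Holding cost = Q*H/2 = 10136.2540
TC = 1944.8000 + 10136.2540 = 12081.0540

12081.0540 $/yr


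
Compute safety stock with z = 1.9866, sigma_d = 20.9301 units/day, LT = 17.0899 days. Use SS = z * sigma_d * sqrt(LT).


sqrt(LT) = sqrt(17.0899) = 4.1340
SS = 1.9866 * 20.9301 * 4.1340 = 171.8903

171.8903 units


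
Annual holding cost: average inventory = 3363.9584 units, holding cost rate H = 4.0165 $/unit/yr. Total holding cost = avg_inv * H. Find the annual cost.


Cost = 3363.9584 * 4.0165 = 13511.3389

13511.3389 $/yr


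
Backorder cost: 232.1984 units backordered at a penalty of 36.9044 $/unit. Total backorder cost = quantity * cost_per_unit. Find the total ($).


Total = 232.1984 * 36.9044 = 8569.1426

8569.1426 $


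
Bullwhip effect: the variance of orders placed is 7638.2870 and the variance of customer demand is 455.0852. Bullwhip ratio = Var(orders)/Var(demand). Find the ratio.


BW = 7638.2870 / 455.0852 = 16.7843

16.7843


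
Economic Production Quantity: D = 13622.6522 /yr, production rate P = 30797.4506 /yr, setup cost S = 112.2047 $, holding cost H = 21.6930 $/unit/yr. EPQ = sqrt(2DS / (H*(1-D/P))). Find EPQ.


1 - D/P = 1 - 0.4423 = 0.5577
H*(1-D/P) = 12.0975
2DS = 3057051.2066
EPQ = sqrt(252700.5670) = 502.6933

502.6933 units


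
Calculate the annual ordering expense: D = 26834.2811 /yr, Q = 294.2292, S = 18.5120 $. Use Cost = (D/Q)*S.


Number of orders = D/Q = 91.2020
Cost = 91.2020 * 18.5120 = 1688.3308

1688.3308 $/yr


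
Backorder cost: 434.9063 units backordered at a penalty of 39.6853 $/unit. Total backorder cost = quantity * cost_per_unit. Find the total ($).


Total = 434.9063 * 39.6853 = 17259.3870

17259.3870 $


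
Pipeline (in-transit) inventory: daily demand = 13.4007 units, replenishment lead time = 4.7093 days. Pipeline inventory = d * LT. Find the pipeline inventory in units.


Pipeline = 13.4007 * 4.7093 = 63.1079

63.1079 units


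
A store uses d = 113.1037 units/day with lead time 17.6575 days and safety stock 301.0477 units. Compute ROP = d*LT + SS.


d*LT = 113.1037 * 17.6575 = 1997.1286
ROP = 1997.1286 + 301.0477 = 2298.1763

2298.1763 units


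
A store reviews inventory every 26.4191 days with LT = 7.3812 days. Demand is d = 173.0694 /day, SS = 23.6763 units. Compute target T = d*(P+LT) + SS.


P + LT = 33.8003
d*(P+LT) = 173.0694 * 33.8003 = 5849.7976
T = 5849.7976 + 23.6763 = 5873.4739

5873.4739 units


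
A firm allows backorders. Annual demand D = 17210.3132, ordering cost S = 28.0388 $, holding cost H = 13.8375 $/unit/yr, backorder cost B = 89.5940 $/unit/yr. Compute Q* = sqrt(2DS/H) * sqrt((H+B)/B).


sqrt(2DS/H) = 264.0951
sqrt((H+B)/B) = 1.0745
Q* = 264.0951 * 1.0745 = 283.7574

283.7574 units


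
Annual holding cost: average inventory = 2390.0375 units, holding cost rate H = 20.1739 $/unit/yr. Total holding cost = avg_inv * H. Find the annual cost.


Cost = 2390.0375 * 20.1739 = 48216.3775

48216.3775 $/yr


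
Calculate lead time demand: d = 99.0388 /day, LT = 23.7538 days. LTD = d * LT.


LTD = 99.0388 * 23.7538 = 2352.5478

2352.5478 units


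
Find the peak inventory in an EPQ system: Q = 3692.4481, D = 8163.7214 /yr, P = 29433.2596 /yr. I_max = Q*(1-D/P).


D/P = 0.2774
1 - D/P = 0.7226
I_max = 3692.4481 * 0.7226 = 2668.2966

2668.2966 units


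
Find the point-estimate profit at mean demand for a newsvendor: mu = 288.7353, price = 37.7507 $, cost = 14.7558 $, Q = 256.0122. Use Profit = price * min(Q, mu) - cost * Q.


Sales at mu = min(256.0122, 288.7353) = 256.0122
Revenue = 37.7507 * 256.0122 = 9664.6398
Total cost = 14.7558 * 256.0122 = 3777.6648
Profit = 9664.6398 - 3777.6648 = 5886.9749

5886.9749 $


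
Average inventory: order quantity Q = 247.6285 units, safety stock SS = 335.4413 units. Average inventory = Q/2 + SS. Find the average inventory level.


Q/2 = 123.8143
Avg = 123.8143 + 335.4413 = 459.2556

459.2556 units


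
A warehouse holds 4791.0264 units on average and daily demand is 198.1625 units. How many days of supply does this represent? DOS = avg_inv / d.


DOS = 4791.0264 / 198.1625 = 24.1773

24.1773 days


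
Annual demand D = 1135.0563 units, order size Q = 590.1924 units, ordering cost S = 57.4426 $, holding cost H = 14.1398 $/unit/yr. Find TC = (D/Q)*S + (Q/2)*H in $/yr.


Ordering cost = D*S/Q = 110.4734
Holding cost = Q*H/2 = 4172.6012
TC = 110.4734 + 4172.6012 = 4283.0747

4283.0747 $/yr


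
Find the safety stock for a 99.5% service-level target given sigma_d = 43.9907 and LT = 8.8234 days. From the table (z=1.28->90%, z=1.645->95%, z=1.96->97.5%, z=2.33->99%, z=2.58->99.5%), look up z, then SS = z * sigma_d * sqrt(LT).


From the table, SL = 99.5% corresponds to z = 2.58
sqrt(LT) = sqrt(8.8234) = 2.9704
SS = 2.58 * 43.9907 * 2.9704 = 337.1309

337.1309 units


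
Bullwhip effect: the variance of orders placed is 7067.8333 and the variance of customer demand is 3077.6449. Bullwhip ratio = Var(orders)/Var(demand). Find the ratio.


BW = 7067.8333 / 3077.6449 = 2.2965

2.2965


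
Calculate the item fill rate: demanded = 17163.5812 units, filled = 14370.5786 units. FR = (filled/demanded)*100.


FR = 14370.5786 / 17163.5812 * 100 = 83.7272

83.7272%


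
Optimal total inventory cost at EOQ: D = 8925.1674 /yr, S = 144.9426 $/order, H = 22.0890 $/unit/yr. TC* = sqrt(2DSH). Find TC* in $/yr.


2*D*S*H = 57150293.9896
TC* = sqrt(57150293.9896) = 7559.7813

7559.7813 $/yr


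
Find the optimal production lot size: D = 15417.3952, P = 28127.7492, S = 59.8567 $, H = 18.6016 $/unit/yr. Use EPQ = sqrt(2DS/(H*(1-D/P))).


1 - D/P = 1 - 0.5481 = 0.4519
H*(1-D/P) = 8.4057
2DS = 1845668.7985
EPQ = sqrt(219573.9445) = 468.5872

468.5872 units


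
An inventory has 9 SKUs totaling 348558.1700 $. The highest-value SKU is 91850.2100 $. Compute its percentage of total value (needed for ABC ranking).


Top item = 91850.2100
Total = 348558.1700
Percentage = 91850.2100 / 348558.1700 * 100 = 26.3515

26.3515%


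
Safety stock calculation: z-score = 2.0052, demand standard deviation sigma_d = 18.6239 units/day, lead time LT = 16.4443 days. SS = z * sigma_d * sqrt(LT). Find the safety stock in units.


sqrt(LT) = sqrt(16.4443) = 4.0552
SS = 2.0052 * 18.6239 * 4.0552 = 151.4384

151.4384 units


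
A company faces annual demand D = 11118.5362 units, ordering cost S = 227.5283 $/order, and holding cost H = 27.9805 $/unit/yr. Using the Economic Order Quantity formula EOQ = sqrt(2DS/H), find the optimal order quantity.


2*D*S = 2 * 11118.5362 * 227.5283 = 5059563.2801
2*D*S/H = 180824.6200
EOQ = sqrt(180824.6200) = 425.2348

425.2348 units


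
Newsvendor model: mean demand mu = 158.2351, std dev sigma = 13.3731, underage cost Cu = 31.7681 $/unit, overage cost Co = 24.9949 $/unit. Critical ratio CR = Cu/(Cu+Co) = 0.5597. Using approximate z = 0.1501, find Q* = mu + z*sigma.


CR = Cu/(Cu+Co) = 31.7681/(31.7681+24.9949) = 0.5597
z = 0.1501
Q* = 158.2351 + 0.1501 * 13.3731 = 160.2424

160.2424 units


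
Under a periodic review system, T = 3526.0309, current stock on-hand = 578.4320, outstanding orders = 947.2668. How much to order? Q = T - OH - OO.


Inventory position = OH + OO = 578.4320 + 947.2668 = 1525.6988
Q = 3526.0309 - 1525.6988 = 2000.3321

2000.3321 units


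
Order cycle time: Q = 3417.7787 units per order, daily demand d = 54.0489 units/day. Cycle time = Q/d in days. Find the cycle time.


Cycle = 3417.7787 / 54.0489 = 63.2349

63.2349 days


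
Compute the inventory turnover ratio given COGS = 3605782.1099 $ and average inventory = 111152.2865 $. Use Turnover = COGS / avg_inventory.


Turnover = 3605782.1099 / 111152.2865 = 32.4400

32.4400


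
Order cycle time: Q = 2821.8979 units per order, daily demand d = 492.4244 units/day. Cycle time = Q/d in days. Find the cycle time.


Cycle = 2821.8979 / 492.4244 = 5.7306

5.7306 days


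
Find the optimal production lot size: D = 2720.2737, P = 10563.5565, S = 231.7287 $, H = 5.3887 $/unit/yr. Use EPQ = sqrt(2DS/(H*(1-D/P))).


1 - D/P = 1 - 0.2575 = 0.7425
H*(1-D/P) = 4.0010
2DS = 1260730.9763
EPQ = sqrt(315101.6683) = 561.3392

561.3392 units


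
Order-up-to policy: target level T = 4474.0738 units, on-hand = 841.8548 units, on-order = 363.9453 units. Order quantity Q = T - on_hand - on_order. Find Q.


Inventory position = OH + OO = 841.8548 + 363.9453 = 1205.8001
Q = 4474.0738 - 1205.8001 = 3268.2737

3268.2737 units


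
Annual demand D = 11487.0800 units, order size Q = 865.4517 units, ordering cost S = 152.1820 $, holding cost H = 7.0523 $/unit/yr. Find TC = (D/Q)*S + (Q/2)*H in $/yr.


Ordering cost = D*S/Q = 2019.9011
Holding cost = Q*H/2 = 3051.7125
TC = 2019.9011 + 3051.7125 = 5071.6136

5071.6136 $/yr


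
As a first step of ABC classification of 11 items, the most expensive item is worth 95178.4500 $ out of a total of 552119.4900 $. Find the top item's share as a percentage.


Top item = 95178.4500
Total = 552119.4900
Percentage = 95178.4500 / 552119.4900 * 100 = 17.2387

17.2387%


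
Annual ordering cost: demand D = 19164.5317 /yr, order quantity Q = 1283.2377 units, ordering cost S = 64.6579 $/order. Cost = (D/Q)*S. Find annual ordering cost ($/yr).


Number of orders = D/Q = 14.9345
Cost = 14.9345 * 64.6579 = 965.6343

965.6343 $/yr


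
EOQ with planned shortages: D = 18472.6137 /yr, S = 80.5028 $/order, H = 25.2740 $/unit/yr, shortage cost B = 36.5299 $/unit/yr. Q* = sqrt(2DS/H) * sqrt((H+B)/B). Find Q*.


sqrt(2DS/H) = 343.0423
sqrt((H+B)/B) = 1.3007
Q* = 343.0423 * 1.3007 = 446.2019

446.2019 units


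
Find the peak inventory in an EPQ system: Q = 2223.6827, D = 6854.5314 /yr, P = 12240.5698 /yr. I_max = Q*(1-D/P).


D/P = 0.5600
1 - D/P = 0.4400
I_max = 2223.6827 * 0.4400 = 978.4545

978.4545 units


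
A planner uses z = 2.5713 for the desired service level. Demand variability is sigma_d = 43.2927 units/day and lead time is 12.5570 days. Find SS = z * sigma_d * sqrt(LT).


sqrt(LT) = sqrt(12.5570) = 3.5436
SS = 2.5713 * 43.2927 * 3.5436 = 394.4667

394.4667 units


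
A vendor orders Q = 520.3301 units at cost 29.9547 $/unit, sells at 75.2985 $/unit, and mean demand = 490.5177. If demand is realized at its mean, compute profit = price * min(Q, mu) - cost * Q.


Sales at mu = min(520.3301, 490.5177) = 490.5177
Revenue = 75.2985 * 490.5177 = 36935.2470
Total cost = 29.9547 * 520.3301 = 15586.3320
Profit = 36935.2470 - 15586.3320 = 21348.9150

21348.9150 $


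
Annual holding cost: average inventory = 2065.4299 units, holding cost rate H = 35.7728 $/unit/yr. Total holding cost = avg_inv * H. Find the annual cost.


Cost = 2065.4299 * 35.7728 = 73886.2107

73886.2107 $/yr


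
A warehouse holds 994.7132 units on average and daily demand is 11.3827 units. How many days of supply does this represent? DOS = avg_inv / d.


DOS = 994.7132 / 11.3827 = 87.3882

87.3882 days


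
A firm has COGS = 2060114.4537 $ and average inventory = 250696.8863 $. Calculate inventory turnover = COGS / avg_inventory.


Turnover = 2060114.4537 / 250696.8863 = 8.2176

8.2176


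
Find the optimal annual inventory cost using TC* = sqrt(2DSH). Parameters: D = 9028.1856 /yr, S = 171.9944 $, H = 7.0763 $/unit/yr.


2*D*S*H = 21976119.9930
TC* = sqrt(21976119.9930) = 4687.8695

4687.8695 $/yr


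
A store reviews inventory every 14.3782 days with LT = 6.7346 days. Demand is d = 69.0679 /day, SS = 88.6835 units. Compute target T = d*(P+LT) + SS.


P + LT = 21.1128
d*(P+LT) = 69.0679 * 21.1128 = 1458.2168
T = 1458.2168 + 88.6835 = 1546.9003

1546.9003 units


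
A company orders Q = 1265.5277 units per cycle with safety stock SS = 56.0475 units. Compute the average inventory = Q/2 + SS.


Q/2 = 632.7639
Avg = 632.7639 + 56.0475 = 688.8114

688.8114 units


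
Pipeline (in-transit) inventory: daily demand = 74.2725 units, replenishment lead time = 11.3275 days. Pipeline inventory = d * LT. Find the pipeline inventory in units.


Pipeline = 74.2725 * 11.3275 = 841.3217

841.3217 units


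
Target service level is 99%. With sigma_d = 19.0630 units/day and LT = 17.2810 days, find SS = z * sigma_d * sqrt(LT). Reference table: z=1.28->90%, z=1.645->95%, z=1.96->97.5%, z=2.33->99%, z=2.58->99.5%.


From the table, SL = 99% corresponds to z = 2.33
sqrt(LT) = sqrt(17.2810) = 4.1570
SS = 2.33 * 19.0630 * 4.1570 = 184.6425

184.6425 units


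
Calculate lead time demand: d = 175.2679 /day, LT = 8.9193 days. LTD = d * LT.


LTD = 175.2679 * 8.9193 = 1563.2670

1563.2670 units


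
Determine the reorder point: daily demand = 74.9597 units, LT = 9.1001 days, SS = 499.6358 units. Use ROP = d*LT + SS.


d*LT = 74.9597 * 9.1001 = 682.1408
ROP = 682.1408 + 499.6358 = 1181.7766

1181.7766 units


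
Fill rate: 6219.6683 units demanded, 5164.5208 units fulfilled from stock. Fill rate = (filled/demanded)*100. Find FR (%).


FR = 5164.5208 / 6219.6683 * 100 = 83.0353

83.0353%


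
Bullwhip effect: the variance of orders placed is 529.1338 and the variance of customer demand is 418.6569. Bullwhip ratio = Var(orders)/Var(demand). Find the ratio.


BW = 529.1338 / 418.6569 = 1.2639

1.2639


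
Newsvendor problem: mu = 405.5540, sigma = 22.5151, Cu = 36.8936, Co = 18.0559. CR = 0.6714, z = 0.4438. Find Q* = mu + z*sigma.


CR = Cu/(Cu+Co) = 36.8936/(36.8936+18.0559) = 0.6714
z = 0.4438
Q* = 405.5540 + 0.4438 * 22.5151 = 415.5462

415.5462 units


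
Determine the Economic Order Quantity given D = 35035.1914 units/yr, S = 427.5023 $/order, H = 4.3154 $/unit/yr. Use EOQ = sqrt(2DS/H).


2*D*S = 2 * 35035.1914 * 427.5023 = 29955249.8089
2*D*S/H = 6941476.9914
EOQ = sqrt(6941476.9914) = 2634.6683

2634.6683 units


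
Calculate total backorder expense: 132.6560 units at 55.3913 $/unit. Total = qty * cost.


Total = 132.6560 * 55.3913 = 7347.9883

7347.9883 $


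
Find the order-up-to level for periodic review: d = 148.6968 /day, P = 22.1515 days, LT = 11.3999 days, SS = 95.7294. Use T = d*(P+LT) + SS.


P + LT = 33.5514
d*(P+LT) = 148.6968 * 33.5514 = 4988.9858
T = 4988.9858 + 95.7294 = 5084.7152

5084.7152 units


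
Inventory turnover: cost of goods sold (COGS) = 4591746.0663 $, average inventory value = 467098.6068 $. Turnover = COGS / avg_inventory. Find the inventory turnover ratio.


Turnover = 4591746.0663 / 467098.6068 = 9.8304

9.8304


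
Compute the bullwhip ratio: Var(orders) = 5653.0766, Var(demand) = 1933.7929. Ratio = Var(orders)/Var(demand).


BW = 5653.0766 / 1933.7929 = 2.9233

2.9233


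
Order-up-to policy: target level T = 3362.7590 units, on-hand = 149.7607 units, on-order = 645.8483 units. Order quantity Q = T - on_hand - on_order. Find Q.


Inventory position = OH + OO = 149.7607 + 645.8483 = 795.6090
Q = 3362.7590 - 795.6090 = 2567.1500

2567.1500 units


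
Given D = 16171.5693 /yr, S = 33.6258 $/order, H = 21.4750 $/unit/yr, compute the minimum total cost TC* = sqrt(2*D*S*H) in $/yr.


2*D*S*H = 23355434.9659
TC* = sqrt(23355434.9659) = 4832.7461

4832.7461 $/yr


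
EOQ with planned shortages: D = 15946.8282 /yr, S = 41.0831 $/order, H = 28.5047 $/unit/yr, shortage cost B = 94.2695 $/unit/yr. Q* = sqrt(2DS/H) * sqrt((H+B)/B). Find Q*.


sqrt(2DS/H) = 214.4004
sqrt((H+B)/B) = 1.1412
Q* = 214.4004 * 1.1412 = 244.6772

244.6772 units


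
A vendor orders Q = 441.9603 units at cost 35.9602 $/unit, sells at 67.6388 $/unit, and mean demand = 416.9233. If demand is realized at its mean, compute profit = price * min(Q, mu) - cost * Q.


Sales at mu = min(441.9603, 416.9233) = 416.9233
Revenue = 67.6388 * 416.9233 = 28200.1917
Total cost = 35.9602 * 441.9603 = 15892.9808
Profit = 28200.1917 - 15892.9808 = 12307.2109

12307.2109 $


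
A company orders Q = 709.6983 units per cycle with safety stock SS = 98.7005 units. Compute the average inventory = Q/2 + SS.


Q/2 = 354.8492
Avg = 354.8492 + 98.7005 = 453.5497

453.5497 units


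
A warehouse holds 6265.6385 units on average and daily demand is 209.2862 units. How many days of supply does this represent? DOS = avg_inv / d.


DOS = 6265.6385 / 209.2862 = 29.9381

29.9381 days


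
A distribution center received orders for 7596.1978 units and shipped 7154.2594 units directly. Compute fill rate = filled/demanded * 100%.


FR = 7154.2594 / 7596.1978 * 100 = 94.1821

94.1821%


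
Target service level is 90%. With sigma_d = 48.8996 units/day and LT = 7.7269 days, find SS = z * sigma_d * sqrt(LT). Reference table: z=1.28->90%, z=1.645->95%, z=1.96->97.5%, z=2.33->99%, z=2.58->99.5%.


From the table, SL = 90% corresponds to z = 1.28
sqrt(LT) = sqrt(7.7269) = 2.7797
SS = 1.28 * 48.8996 * 2.7797 = 173.9874

173.9874 units


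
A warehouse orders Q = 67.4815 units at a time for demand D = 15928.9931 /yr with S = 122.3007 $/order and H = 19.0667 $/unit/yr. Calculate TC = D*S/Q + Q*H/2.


Ordering cost = D*S/Q = 28869.0531
Holding cost = Q*H/2 = 643.3248
TC = 28869.0531 + 643.3248 = 29512.3779

29512.3779 $/yr


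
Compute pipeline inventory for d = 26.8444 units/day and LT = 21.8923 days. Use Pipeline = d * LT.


Pipeline = 26.8444 * 21.8923 = 587.6857

587.6857 units


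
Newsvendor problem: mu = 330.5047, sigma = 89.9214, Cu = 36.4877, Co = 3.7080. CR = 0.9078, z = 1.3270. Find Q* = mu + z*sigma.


CR = Cu/(Cu+Co) = 36.4877/(36.4877+3.7080) = 0.9078
z = 1.3270
Q* = 330.5047 + 1.3270 * 89.9214 = 449.8304

449.8304 units


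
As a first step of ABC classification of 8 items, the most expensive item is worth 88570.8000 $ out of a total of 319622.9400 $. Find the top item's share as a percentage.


Top item = 88570.8000
Total = 319622.9400
Percentage = 88570.8000 / 319622.9400 * 100 = 27.7110

27.7110%


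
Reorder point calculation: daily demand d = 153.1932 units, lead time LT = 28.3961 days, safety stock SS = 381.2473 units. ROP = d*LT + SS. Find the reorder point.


d*LT = 153.1932 * 28.3961 = 4350.0894
ROP = 4350.0894 + 381.2473 = 4731.3367

4731.3367 units


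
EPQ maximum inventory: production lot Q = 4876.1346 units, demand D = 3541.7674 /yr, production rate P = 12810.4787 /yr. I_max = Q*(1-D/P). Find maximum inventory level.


D/P = 0.2765
1 - D/P = 0.7235
I_max = 4876.1346 * 0.7235 = 3528.0090

3528.0090 units


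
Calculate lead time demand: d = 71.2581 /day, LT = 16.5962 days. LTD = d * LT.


LTD = 71.2581 * 16.5962 = 1182.6137

1182.6137 units


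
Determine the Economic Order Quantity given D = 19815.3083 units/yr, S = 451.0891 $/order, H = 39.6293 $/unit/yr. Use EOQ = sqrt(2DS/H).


2*D*S = 2 * 19815.3083 * 451.0891 = 17876939.1745
2*D*S/H = 451104.0865
EOQ = sqrt(451104.0865) = 671.6428

671.6428 units


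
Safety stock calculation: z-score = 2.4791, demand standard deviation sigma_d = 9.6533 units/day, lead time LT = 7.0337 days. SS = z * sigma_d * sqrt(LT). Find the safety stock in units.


sqrt(LT) = sqrt(7.0337) = 2.6521
SS = 2.4791 * 9.6533 * 2.6521 = 63.4690

63.4690 units


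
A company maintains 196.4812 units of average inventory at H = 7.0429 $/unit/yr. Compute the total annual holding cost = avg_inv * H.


Cost = 196.4812 * 7.0429 = 1383.7974

1383.7974 $/yr


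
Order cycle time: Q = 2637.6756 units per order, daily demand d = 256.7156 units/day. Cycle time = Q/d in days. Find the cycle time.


Cycle = 2637.6756 / 256.7156 = 10.2747

10.2747 days


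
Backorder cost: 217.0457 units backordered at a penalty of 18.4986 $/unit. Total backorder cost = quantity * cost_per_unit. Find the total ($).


Total = 217.0457 * 18.4986 = 4015.0416

4015.0416 $


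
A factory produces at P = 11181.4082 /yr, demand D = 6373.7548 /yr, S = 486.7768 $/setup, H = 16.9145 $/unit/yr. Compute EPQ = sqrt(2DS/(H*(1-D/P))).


1 - D/P = 1 - 0.5700 = 0.4300
H*(1-D/P) = 7.2727
2DS = 6205191.9311
EPQ = sqrt(853216.8171) = 923.6974

923.6974 units


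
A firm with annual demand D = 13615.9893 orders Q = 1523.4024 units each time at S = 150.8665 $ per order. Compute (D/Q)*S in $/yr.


Number of orders = D/Q = 8.9379
Cost = 8.9379 * 150.8665 = 1348.4268

1348.4268 $/yr


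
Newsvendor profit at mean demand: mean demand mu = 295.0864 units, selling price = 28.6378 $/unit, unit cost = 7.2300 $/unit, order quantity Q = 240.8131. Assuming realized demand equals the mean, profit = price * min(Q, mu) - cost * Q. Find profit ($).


Sales at mu = min(240.8131, 295.0864) = 240.8131
Revenue = 28.6378 * 240.8131 = 6896.3574
Total cost = 7.2300 * 240.8131 = 1741.0787
Profit = 6896.3574 - 1741.0787 = 5155.2787

5155.2787 $


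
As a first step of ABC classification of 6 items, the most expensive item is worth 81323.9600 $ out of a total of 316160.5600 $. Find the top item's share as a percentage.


Top item = 81323.9600
Total = 316160.5600
Percentage = 81323.9600 / 316160.5600 * 100 = 25.7224

25.7224%


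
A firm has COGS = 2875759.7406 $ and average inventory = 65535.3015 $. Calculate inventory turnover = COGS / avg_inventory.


Turnover = 2875759.7406 / 65535.3015 = 43.8811

43.8811


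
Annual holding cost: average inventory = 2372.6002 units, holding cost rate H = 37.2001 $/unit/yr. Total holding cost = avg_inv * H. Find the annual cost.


Cost = 2372.6002 * 37.2001 = 88260.9647

88260.9647 $/yr


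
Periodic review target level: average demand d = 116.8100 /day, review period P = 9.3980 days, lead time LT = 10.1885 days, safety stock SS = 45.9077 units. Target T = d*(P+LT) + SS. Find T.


P + LT = 19.5865
d*(P+LT) = 116.8100 * 19.5865 = 2287.8991
T = 2287.8991 + 45.9077 = 2333.8068

2333.8068 units


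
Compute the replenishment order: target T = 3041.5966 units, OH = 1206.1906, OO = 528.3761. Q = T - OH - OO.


Inventory position = OH + OO = 1206.1906 + 528.3761 = 1734.5667
Q = 3041.5966 - 1734.5667 = 1307.0299

1307.0299 units


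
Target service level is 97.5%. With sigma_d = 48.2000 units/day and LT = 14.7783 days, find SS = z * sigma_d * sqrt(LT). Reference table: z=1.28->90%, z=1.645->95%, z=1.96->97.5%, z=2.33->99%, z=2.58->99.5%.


From the table, SL = 97.5% corresponds to z = 1.96
sqrt(LT) = sqrt(14.7783) = 3.8443
SS = 1.96 * 48.2000 * 3.8443 = 363.1745

363.1745 units


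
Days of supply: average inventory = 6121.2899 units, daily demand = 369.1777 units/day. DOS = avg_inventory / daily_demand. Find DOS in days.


DOS = 6121.2899 / 369.1777 = 16.5809

16.5809 days


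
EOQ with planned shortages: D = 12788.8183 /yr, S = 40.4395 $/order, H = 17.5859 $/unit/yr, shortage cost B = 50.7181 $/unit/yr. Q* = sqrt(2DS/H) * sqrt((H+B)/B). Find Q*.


sqrt(2DS/H) = 242.5218
sqrt((H+B)/B) = 1.1605
Q* = 242.5218 * 1.1605 = 281.4442

281.4442 units


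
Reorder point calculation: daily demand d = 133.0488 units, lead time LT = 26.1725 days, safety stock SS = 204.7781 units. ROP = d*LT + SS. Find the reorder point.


d*LT = 133.0488 * 26.1725 = 3482.2197
ROP = 3482.2197 + 204.7781 = 3686.9978

3686.9978 units


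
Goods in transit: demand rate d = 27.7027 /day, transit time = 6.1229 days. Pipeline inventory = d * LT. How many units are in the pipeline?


Pipeline = 27.7027 * 6.1229 = 169.6209

169.6209 units


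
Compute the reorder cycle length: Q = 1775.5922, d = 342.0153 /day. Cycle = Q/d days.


Cycle = 1775.5922 / 342.0153 = 5.1916

5.1916 days


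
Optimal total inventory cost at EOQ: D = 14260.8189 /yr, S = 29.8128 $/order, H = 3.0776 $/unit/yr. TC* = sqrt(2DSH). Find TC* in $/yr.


2*D*S*H = 2616913.6972
TC* = sqrt(2616913.6972) = 1617.6878

1617.6878 $/yr


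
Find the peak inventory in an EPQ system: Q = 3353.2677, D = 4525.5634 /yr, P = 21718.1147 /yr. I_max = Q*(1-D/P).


D/P = 0.2084
1 - D/P = 0.7916
I_max = 3353.2677 * 0.7916 = 2654.5226

2654.5226 units


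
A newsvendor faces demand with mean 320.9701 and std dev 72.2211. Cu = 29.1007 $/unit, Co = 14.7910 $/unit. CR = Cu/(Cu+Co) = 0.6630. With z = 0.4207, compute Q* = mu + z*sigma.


CR = Cu/(Cu+Co) = 29.1007/(29.1007+14.7910) = 0.6630
z = 0.4207
Q* = 320.9701 + 0.4207 * 72.2211 = 351.3535

351.3535 units


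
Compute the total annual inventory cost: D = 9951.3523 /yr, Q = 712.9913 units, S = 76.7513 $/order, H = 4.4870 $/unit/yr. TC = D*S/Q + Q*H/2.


Ordering cost = D*S/Q = 1071.2322
Holding cost = Q*H/2 = 1599.5960
TC = 1071.2322 + 1599.5960 = 2670.8282

2670.8282 $/yr


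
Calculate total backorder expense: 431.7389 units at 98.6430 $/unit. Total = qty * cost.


Total = 431.7389 * 98.6430 = 42588.0203

42588.0203 $


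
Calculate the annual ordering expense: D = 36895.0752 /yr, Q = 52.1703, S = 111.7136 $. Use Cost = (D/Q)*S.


Number of orders = D/Q = 707.2046
Cost = 707.2046 * 111.7136 = 79004.3698

79004.3698 $/yr


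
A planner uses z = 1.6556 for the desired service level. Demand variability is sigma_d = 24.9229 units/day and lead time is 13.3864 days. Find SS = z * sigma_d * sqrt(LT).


sqrt(LT) = sqrt(13.3864) = 3.6587
SS = 1.6556 * 24.9229 * 3.6587 = 150.9683

150.9683 units


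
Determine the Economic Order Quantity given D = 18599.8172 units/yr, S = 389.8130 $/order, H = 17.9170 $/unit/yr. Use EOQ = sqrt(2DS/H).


2*D*S = 2 * 18599.8172 * 389.8130 = 14500901.0844
2*D*S/H = 809337.5612
EOQ = sqrt(809337.5612) = 899.6319

899.6319 units


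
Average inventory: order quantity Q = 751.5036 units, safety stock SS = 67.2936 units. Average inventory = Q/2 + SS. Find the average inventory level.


Q/2 = 375.7518
Avg = 375.7518 + 67.2936 = 443.0454

443.0454 units


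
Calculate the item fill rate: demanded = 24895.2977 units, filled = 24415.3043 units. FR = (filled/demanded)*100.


FR = 24415.3043 / 24895.2977 * 100 = 98.0720

98.0720%


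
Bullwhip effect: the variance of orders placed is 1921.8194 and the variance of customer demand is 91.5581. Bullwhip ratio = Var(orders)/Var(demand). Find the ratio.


BW = 1921.8194 / 91.5581 = 20.9902

20.9902


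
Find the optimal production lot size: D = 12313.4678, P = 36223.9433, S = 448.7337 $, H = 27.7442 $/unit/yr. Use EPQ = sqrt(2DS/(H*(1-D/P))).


1 - D/P = 1 - 0.3399 = 0.6601
H*(1-D/P) = 18.3132
2DS = 11050935.9314
EPQ = sqrt(603440.3784) = 776.8142

776.8142 units


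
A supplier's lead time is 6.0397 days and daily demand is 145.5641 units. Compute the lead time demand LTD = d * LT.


LTD = 145.5641 * 6.0397 = 879.1635

879.1635 units


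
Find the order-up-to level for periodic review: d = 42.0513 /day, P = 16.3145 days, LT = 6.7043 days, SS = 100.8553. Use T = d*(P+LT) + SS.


P + LT = 23.0188
d*(P+LT) = 42.0513 * 23.0188 = 967.9705
T = 967.9705 + 100.8553 = 1068.8258

1068.8258 units


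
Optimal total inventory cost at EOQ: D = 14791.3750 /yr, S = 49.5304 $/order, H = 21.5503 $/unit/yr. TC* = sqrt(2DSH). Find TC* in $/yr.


2*D*S*H = 31576478.8186
TC* = sqrt(31576478.8186) = 5619.2952

5619.2952 $/yr


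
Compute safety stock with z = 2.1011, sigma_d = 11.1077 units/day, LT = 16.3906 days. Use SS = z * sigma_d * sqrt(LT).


sqrt(LT) = sqrt(16.3906) = 4.0485
SS = 2.1011 * 11.1077 * 4.0485 = 94.4862

94.4862 units


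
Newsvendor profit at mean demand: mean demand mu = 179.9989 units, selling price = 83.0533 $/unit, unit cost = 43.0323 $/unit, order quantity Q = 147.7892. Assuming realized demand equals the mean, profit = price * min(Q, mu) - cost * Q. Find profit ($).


Sales at mu = min(147.7892, 179.9989) = 147.7892
Revenue = 83.0533 * 147.7892 = 12274.3808
Total cost = 43.0323 * 147.7892 = 6359.7092
Profit = 12274.3808 - 6359.7092 = 5914.6716

5914.6716 $


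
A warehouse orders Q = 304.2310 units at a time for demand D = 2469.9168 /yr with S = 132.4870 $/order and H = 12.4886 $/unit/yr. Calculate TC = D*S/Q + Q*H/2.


Ordering cost = D*S/Q = 1075.6033
Holding cost = Q*H/2 = 1899.7096
TC = 1075.6033 + 1899.7096 = 2975.3129

2975.3129 $/yr


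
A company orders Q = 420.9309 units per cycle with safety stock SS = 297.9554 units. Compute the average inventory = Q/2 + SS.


Q/2 = 210.4655
Avg = 210.4655 + 297.9554 = 508.4208

508.4208 units


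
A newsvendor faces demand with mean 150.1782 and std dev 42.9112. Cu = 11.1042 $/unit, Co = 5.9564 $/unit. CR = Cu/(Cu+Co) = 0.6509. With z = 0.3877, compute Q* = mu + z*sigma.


CR = Cu/(Cu+Co) = 11.1042/(11.1042+5.9564) = 0.6509
z = 0.3877
Q* = 150.1782 + 0.3877 * 42.9112 = 166.8149

166.8149 units


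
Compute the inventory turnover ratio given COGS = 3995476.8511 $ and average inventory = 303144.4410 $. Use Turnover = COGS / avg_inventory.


Turnover = 3995476.8511 / 303144.4410 = 13.1801

13.1801


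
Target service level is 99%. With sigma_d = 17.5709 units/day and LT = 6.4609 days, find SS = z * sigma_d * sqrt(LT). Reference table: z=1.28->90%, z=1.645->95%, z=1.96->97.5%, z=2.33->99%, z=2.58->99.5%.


From the table, SL = 99% corresponds to z = 2.33
sqrt(LT) = sqrt(6.4609) = 2.5418
SS = 2.33 * 17.5709 * 2.5418 = 104.0630

104.0630 units


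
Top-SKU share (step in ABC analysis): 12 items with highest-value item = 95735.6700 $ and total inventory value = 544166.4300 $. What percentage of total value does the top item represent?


Top item = 95735.6700
Total = 544166.4300
Percentage = 95735.6700 / 544166.4300 * 100 = 17.5931

17.5931%


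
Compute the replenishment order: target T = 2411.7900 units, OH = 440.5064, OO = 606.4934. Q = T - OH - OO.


Inventory position = OH + OO = 440.5064 + 606.4934 = 1046.9998
Q = 2411.7900 - 1046.9998 = 1364.7902

1364.7902 units


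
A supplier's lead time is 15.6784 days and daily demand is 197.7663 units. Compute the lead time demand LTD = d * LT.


LTD = 197.7663 * 15.6784 = 3100.6592

3100.6592 units


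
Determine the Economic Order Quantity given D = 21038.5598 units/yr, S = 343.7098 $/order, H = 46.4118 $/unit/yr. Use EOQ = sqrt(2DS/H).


2*D*S = 2 * 21038.5598 * 343.7098 = 14462318.3623
2*D*S/H = 311608.6504
EOQ = sqrt(311608.6504) = 558.2192

558.2192 units


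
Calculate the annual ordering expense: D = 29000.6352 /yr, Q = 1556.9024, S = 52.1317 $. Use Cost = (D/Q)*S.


Number of orders = D/Q = 18.6271
Cost = 18.6271 * 52.1317 = 971.0643

971.0643 $/yr


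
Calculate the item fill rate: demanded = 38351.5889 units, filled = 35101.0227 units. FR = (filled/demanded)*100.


FR = 35101.0227 / 38351.5889 * 100 = 91.5243

91.5243%


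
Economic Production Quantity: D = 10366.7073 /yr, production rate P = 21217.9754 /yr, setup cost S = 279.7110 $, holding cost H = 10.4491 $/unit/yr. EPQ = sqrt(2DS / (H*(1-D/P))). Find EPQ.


1 - D/P = 1 - 0.4886 = 0.5114
H*(1-D/P) = 5.3439
2DS = 5799364.1312
EPQ = sqrt(1085237.8707) = 1041.7475

1041.7475 units


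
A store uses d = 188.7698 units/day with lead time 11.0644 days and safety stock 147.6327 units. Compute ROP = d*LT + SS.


d*LT = 188.7698 * 11.0644 = 2088.6246
ROP = 2088.6246 + 147.6327 = 2236.2573

2236.2573 units


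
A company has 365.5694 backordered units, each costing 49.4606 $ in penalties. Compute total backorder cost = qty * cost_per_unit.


Total = 365.5694 * 49.4606 = 18081.2819

18081.2819 $


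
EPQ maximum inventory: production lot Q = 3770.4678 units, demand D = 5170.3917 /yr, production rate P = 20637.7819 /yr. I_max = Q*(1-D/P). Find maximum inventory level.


D/P = 0.2505
1 - D/P = 0.7495
I_max = 3770.4678 * 0.7495 = 2825.8510

2825.8510 units


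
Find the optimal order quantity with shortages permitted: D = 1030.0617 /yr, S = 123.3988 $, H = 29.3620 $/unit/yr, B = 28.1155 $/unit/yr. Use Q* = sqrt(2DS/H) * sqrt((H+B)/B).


sqrt(2DS/H) = 93.0485
sqrt((H+B)/B) = 1.4298
Q* = 93.0485 * 1.4298 = 133.0409

133.0409 units


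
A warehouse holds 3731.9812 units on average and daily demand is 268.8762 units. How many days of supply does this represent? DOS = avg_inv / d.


DOS = 3731.9812 / 268.8762 = 13.8799

13.8799 days


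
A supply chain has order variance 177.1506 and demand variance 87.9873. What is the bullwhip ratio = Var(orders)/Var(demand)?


BW = 177.1506 / 87.9873 = 2.0134

2.0134


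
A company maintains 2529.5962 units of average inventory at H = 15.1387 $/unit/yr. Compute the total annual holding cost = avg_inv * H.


Cost = 2529.5962 * 15.1387 = 38294.7980

38294.7980 $/yr


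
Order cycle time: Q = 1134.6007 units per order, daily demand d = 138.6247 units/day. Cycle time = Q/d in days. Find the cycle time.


Cycle = 1134.6007 / 138.6247 = 8.1847

8.1847 days


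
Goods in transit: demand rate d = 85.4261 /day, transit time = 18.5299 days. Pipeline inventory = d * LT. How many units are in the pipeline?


Pipeline = 85.4261 * 18.5299 = 1582.9371

1582.9371 units


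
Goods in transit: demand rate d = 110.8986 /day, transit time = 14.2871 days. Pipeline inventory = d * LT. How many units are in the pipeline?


Pipeline = 110.8986 * 14.2871 = 1584.4194

1584.4194 units


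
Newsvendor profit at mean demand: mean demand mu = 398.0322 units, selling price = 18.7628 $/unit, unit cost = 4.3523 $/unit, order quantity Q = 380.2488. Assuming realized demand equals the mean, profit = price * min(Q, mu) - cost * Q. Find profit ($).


Sales at mu = min(380.2488, 398.0322) = 380.2488
Revenue = 18.7628 * 380.2488 = 7134.5322
Total cost = 4.3523 * 380.2488 = 1654.9569
Profit = 7134.5322 - 1654.9569 = 5479.5753

5479.5753 $


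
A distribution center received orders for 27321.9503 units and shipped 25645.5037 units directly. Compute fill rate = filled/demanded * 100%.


FR = 25645.5037 / 27321.9503 * 100 = 93.8641

93.8641%


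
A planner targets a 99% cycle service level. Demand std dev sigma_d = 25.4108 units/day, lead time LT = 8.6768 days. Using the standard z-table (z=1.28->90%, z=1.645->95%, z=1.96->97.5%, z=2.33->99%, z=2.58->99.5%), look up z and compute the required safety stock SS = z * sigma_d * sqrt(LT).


From the table, SL = 99% corresponds to z = 2.33
sqrt(LT) = sqrt(8.6768) = 2.9456
SS = 2.33 * 25.4108 * 2.9456 = 174.4030

174.4030 units


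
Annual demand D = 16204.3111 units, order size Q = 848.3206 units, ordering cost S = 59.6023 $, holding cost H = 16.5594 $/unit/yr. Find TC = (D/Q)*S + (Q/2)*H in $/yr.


Ordering cost = D*S/Q = 1138.5014
Holding cost = Q*H/2 = 7023.8401
TC = 1138.5014 + 7023.8401 = 8162.3415

8162.3415 $/yr


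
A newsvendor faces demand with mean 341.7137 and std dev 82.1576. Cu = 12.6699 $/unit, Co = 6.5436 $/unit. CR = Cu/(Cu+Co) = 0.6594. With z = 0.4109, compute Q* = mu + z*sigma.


CR = Cu/(Cu+Co) = 12.6699/(12.6699+6.5436) = 0.6594
z = 0.4109
Q* = 341.7137 + 0.4109 * 82.1576 = 375.4723

375.4723 units


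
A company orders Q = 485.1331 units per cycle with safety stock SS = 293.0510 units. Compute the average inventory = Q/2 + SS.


Q/2 = 242.5666
Avg = 242.5666 + 293.0510 = 535.6175

535.6175 units


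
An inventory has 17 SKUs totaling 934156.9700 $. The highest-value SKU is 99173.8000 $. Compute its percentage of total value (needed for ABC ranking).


Top item = 99173.8000
Total = 934156.9700
Percentage = 99173.8000 / 934156.9700 * 100 = 10.6164

10.6164%


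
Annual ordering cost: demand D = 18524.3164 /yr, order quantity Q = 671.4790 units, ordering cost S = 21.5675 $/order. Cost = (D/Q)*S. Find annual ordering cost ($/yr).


Number of orders = D/Q = 27.5873
Cost = 27.5873 * 21.5675 = 594.9899

594.9899 $/yr


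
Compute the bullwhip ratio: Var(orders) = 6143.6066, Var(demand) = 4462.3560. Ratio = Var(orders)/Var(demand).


BW = 6143.6066 / 4462.3560 = 1.3768

1.3768


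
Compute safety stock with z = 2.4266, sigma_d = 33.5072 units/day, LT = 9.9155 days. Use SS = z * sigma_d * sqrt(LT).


sqrt(LT) = sqrt(9.9155) = 3.1489
SS = 2.4266 * 33.5072 * 3.1489 = 256.0316

256.0316 units


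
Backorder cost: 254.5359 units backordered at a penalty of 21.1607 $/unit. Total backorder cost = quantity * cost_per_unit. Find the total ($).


Total = 254.5359 * 21.1607 = 5386.1578

5386.1578 $


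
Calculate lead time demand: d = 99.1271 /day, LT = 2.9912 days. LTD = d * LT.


LTD = 99.1271 * 2.9912 = 296.5090

296.5090 units


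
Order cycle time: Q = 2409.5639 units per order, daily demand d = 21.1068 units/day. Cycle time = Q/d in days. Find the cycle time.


Cycle = 2409.5639 / 21.1068 = 114.1606

114.1606 days


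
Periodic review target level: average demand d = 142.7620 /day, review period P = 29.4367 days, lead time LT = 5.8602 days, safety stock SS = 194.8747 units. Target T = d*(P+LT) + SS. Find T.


P + LT = 35.2969
d*(P+LT) = 142.7620 * 35.2969 = 5039.0560
T = 5039.0560 + 194.8747 = 5233.9307

5233.9307 units


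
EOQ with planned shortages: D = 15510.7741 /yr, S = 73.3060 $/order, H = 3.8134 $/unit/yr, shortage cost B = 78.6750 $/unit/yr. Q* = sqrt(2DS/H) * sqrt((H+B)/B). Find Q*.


sqrt(2DS/H) = 772.2276
sqrt((H+B)/B) = 1.0239
Q* = 772.2276 * 1.0239 = 790.7212

790.7212 units


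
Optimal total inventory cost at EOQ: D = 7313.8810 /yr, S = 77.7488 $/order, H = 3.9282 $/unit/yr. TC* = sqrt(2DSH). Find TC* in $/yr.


2*D*S*H = 4467506.2791
TC* = sqrt(4467506.2791) = 2113.6476

2113.6476 $/yr


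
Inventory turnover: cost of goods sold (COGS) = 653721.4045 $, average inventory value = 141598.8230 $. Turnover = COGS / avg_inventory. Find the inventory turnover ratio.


Turnover = 653721.4045 / 141598.8230 = 4.6167

4.6167


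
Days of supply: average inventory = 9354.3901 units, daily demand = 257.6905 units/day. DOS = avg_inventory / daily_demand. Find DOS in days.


DOS = 9354.3901 / 257.6905 = 36.3009

36.3009 days


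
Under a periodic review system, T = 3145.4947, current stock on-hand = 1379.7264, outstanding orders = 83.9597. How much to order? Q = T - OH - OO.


Inventory position = OH + OO = 1379.7264 + 83.9597 = 1463.6861
Q = 3145.4947 - 1463.6861 = 1681.8086

1681.8086 units


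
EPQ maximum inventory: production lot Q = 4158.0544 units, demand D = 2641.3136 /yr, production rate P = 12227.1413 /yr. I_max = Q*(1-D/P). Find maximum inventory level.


D/P = 0.2160
1 - D/P = 0.7840
I_max = 4158.0544 * 0.7840 = 3259.8293

3259.8293 units


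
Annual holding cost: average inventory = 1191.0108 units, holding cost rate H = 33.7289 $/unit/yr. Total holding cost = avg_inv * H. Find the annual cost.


Cost = 1191.0108 * 33.7289 = 40171.4842

40171.4842 $/yr


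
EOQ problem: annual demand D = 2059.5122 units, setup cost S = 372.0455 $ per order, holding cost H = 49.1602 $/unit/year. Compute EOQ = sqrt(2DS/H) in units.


2*D*S = 2 * 2059.5122 * 372.0455 = 1532464.4924
2*D*S/H = 31172.8694
EOQ = sqrt(31172.8694) = 176.5584

176.5584 units


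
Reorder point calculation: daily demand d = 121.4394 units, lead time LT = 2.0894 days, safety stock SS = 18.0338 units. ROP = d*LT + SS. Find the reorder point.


d*LT = 121.4394 * 2.0894 = 253.7355
ROP = 253.7355 + 18.0338 = 271.7693

271.7693 units


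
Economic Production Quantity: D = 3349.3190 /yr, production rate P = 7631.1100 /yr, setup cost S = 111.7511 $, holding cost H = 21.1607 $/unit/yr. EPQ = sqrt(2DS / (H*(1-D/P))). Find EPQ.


1 - D/P = 1 - 0.4389 = 0.5611
H*(1-D/P) = 11.8732
2DS = 748580.1650
EPQ = sqrt(63047.8867) = 251.0934

251.0934 units
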